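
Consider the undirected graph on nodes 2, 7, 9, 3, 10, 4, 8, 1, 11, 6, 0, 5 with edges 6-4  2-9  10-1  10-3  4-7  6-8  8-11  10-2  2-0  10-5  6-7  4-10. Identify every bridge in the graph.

0-2, 1-10, 10-2, 10-3, 10-4, 10-5, 11-8, 2-9, 6-8

The edges on the cycle 6-4-7-6 are not bridges since each lies on that cycle.
But removing 10-3 disconnects 10 from 3; removing 8-11 disconnects 8 from 11; removing 10-5 disconnects 10 from 5; removing 2-0 disconnects 2 from 0 — these are bridges.
In total 9 edges are bridges.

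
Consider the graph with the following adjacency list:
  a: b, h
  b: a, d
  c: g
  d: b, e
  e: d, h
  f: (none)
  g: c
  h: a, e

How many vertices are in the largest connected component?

5

f is isolated — a component by itself.
Starting from c we can reach c, g. That is one component of size 2.
Starting from a we can reach a, b, d, e, h. That is one component of size 5.
The largest has 5 vertices.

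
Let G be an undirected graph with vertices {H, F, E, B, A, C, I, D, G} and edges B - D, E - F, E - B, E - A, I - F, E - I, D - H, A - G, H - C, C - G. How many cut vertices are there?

Removing E increases the component count from 1 to 2, so E is a cut vertex.
By contrast removing B leaves 1 component; it is not a cut vertex. No other vertex is a cut vertex either.

1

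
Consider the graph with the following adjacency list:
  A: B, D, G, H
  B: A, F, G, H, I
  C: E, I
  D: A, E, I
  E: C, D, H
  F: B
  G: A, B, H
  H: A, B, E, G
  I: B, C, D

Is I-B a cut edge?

No

After removing I-B, the path I-D-A-B still connects them, so the edge is not a bridge.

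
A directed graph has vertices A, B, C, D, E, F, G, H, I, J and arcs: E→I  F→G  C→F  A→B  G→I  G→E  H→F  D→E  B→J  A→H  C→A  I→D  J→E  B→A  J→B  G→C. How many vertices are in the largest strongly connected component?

7

{A, B, C, F, G, H, J} are all mutually reachable — one SCC of size 7.
{D, E, I} are all mutually reachable — one SCC of size 3.
The largest has 7 vertices.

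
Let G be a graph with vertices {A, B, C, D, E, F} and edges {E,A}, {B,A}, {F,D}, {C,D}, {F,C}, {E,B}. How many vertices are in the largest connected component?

3

Starting from C we can reach C, D, F. That is one component of size 3.
Starting from A we can reach A, B, E. That is one component of size 3.
The largest has 3 vertices.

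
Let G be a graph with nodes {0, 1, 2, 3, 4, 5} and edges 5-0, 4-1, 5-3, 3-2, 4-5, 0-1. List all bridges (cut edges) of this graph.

2-3, 3-5

The edges on the cycle 4-5-0-1-4 are not bridges since each lies on that cycle.
But removing 3-2 disconnects 3 from 2; removing 5-3 disconnects 5 from 3 — these are bridges.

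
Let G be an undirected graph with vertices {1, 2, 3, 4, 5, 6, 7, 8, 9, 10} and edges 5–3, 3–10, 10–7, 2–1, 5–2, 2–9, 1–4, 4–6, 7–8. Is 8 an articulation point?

No

Deleting 8 leaves 1 component (was 1), so 8 is not a cut vertex.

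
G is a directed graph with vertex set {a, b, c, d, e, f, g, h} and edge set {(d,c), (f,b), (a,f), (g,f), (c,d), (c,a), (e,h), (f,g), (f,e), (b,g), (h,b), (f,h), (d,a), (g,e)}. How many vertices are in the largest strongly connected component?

5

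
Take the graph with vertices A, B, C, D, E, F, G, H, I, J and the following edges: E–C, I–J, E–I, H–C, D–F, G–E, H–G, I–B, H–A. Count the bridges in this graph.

The edges on the cycle H-G-E-C-H are not bridges since each lies on that cycle.
But removing D–F disconnects D from F; removing E–I disconnects E from I; removing H–A disconnects H from A; removing I–J disconnects I from J — these are bridges.
In total 5 edges are bridges.

5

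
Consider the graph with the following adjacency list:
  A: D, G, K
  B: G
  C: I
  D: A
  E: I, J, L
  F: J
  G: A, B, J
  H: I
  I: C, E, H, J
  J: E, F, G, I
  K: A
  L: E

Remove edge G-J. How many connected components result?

Before removal there is 1 component.
G-J is a bridge — removing it separates G's side from J's side.
After removal: 2 components.

2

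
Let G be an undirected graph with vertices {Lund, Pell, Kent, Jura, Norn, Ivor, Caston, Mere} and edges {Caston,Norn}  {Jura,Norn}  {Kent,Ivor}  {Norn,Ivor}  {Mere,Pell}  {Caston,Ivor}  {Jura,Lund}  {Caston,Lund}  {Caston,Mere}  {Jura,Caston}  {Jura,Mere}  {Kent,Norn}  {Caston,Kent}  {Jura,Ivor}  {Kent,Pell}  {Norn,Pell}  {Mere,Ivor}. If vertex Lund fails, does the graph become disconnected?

No

Deleting Lund leaves 1 component (was 1) (its neighbors Jura, Caston remain connected to each other), so Lund is not a cut vertex.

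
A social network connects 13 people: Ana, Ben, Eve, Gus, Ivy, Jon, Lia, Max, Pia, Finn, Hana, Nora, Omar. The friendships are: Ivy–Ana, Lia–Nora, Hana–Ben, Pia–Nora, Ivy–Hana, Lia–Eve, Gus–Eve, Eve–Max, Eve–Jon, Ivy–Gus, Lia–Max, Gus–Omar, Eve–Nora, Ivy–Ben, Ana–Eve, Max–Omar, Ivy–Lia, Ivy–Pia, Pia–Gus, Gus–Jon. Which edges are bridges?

The edges on the cycle Ivy-Hana-Ben-Ivy are not bridges since each lies on that cycle.
Every edge lies on some cycle, so there are no bridges.

none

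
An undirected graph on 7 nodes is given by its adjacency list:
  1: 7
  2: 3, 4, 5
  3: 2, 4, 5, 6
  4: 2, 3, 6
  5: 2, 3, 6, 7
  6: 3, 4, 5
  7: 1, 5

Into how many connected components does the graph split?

1

Starting from 1 we can reach 1, 2, 3, 4, 5, 6, 7. That is one component of size 7.
Total: 1 component.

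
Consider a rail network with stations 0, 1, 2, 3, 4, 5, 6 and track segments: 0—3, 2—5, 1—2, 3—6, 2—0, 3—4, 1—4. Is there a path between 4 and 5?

Yes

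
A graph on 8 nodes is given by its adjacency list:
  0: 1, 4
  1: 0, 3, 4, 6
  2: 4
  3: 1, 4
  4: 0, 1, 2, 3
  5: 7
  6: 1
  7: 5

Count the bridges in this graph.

3

The edges on the cycle 0-1-3-4-0 are not bridges since each lies on that cycle.
But removing 7-5 disconnects 7 from 5; removing 4-2 disconnects 4 from 2; removing 6-1 disconnects 6 from 1 — these are bridges.
That makes 3 bridges.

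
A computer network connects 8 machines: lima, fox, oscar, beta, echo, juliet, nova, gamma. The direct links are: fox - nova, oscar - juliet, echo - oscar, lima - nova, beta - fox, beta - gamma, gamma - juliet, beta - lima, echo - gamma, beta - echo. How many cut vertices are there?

Removing beta increases the component count from 1 to 2, so beta is a cut vertex.
By contrast removing lima leaves 1 component; it is not a cut vertex. No other vertex is a cut vertex either.

1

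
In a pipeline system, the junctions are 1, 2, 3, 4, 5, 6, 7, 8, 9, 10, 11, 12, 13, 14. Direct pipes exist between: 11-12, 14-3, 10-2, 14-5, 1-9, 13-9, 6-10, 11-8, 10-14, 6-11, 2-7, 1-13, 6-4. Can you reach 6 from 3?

From 3 we can reach 2, 3, 4, 5, 6, 7, 8, 10, 11, 12, 14, which includes 6.

Yes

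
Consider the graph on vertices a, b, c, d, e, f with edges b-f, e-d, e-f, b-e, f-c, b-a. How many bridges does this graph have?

3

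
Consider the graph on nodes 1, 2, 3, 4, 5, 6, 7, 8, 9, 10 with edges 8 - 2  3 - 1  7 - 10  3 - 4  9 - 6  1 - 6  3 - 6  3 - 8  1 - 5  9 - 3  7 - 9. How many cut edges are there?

The edges on the cycle 9-3-1-6-9 are not bridges since each lies on that cycle.
But removing 7 - 10 disconnects 7 from 10; removing 2 - 8 disconnects 2 from 8; removing 4 - 3 disconnects 4 from 3; removing 7 - 9 disconnects 7 from 9 — these are bridges.
In total 6 edges are bridges.

6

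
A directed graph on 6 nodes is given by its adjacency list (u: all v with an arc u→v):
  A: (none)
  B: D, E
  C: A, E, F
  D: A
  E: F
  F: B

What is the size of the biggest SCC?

{B, E, F} are all mutually reachable — one SCC of size 3.
{C} is an SCC by itself.
{D} is an SCC by itself.
{A} is an SCC by itself.
The largest has 3 vertices.

3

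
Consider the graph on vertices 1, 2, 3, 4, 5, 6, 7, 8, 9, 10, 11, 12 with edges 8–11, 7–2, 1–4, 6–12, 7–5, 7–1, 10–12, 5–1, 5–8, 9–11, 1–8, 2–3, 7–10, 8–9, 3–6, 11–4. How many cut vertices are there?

Removing 7 increases the component count from 1 to 2, so 7 is a cut vertex.
By contrast removing 12 leaves 1 component; it is not a cut vertex. No other vertex is a cut vertex either.

1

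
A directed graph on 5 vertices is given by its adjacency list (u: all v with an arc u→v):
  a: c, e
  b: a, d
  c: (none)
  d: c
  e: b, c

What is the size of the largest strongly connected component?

3

{a, b, e} are all mutually reachable — one SCC of size 3.
{d} is an SCC by itself.
{c} is an SCC by itself.
The largest has 3 vertices.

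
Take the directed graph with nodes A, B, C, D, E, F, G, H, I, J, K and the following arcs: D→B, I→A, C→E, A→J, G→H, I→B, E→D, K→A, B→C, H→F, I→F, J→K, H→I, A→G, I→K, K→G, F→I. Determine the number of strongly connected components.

2

{A, F, G, H, I, J, K} are all mutually reachable — one SCC of size 7.
{B, C, D, E} are all mutually reachable — one SCC of size 4.
That gives 2 strongly connected components.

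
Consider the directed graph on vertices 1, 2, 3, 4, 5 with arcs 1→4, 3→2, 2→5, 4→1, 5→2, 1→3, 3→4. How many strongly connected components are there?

{1, 3, 4} are all mutually reachable — one SCC of size 3.
{2, 5} are all mutually reachable — one SCC of size 2.
That gives 2 strongly connected components.

2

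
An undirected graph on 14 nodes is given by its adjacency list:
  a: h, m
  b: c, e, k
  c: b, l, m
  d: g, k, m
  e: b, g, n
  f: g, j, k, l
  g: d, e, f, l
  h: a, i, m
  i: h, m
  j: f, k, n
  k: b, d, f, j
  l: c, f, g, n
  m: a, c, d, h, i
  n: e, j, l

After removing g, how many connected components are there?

1

With g gone, the remaining components are: {a, b, c, d, e, f, h, i, j, k, l, m, n}.
That is 1 component.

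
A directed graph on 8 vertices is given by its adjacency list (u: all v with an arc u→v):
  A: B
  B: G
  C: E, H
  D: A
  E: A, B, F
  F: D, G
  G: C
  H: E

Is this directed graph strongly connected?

Yes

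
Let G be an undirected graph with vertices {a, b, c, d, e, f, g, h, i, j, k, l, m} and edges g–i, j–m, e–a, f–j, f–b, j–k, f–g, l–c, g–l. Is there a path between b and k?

From b we can reach b, c, f, g, i, j, k, l, m, which includes k.

Yes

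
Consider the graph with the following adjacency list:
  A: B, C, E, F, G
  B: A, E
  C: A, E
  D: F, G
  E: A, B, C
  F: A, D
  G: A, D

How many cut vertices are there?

Removing A increases the component count from 1 to 2, so A is a cut vertex.
By contrast removing G leaves 1 component; it is not a cut vertex. No other vertex is a cut vertex either.

1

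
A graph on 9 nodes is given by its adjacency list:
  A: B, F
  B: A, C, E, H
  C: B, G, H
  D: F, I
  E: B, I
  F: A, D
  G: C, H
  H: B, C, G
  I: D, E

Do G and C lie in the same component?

Yes

From G we can reach A, B, C, D, E, F, G, H, I, which includes C.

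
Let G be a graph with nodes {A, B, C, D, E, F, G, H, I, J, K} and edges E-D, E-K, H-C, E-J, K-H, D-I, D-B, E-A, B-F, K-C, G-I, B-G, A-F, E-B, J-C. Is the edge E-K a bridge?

After removing E-K, the path E-J-C-K still connects them, so the edge is not a bridge.

No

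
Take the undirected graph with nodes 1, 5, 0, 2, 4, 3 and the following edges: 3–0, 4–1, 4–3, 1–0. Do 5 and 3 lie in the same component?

The component containing 5 is {5}, and 3 is not in it.

No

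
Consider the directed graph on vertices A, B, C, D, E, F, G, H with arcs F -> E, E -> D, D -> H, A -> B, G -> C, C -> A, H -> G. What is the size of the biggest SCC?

{B} is an SCC by itself.
{D} is an SCC by itself.
{A} is an SCC by itself.
{E} is an SCC by itself.
{F} is an SCC by itself.
(and 3 more singleton SCCs)
The largest has 1 vertex.

1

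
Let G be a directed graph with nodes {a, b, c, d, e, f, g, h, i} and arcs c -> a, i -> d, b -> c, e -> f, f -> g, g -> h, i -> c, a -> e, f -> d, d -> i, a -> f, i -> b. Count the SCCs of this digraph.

3

{a, b, c, d, e, f, i} are all mutually reachable — one SCC of size 7.
{h} is an SCC by itself.
{g} is an SCC by itself.
That gives 3 strongly connected components.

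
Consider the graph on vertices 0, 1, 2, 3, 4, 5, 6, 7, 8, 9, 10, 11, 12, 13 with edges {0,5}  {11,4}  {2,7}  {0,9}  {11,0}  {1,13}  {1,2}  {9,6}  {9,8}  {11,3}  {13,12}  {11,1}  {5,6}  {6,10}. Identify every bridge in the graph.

The edges on the cycle 0-9-6-5-0 are not bridges since each lies on that cycle.
But removing 11-4 disconnects 11 from 4; removing 11-0 disconnects 11 from 0; removing 11-1 disconnects 11 from 1; removing 11-3 disconnects 11 from 3 — these are bridges.
In total 10 edges are bridges.

0-11, 1-11, 1-13, 1-2, 10-6, 11-3, 11-4, 12-13, 2-7, 8-9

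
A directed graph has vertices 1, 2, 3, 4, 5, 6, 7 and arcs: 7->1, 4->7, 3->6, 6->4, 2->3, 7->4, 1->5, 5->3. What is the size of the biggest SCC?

{1, 3, 4, 5, 6, 7} are all mutually reachable — one SCC of size 6.
{2} is an SCC by itself.
The largest has 6 vertices.

6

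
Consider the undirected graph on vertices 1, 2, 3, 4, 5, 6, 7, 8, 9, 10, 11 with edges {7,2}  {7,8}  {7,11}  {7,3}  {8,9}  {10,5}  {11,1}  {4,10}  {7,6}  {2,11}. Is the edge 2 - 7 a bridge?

After removing 2 - 7, the path 2-11-7 still connects them, so the edge is not a bridge.

No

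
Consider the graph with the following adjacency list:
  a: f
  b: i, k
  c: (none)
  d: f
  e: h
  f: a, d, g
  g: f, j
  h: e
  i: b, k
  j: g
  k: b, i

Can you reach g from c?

The component containing c is {c}, and g is not in it.

No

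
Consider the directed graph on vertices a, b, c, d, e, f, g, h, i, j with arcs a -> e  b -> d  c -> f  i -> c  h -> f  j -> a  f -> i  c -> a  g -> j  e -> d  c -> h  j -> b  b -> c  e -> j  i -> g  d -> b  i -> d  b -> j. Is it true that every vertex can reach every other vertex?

Yes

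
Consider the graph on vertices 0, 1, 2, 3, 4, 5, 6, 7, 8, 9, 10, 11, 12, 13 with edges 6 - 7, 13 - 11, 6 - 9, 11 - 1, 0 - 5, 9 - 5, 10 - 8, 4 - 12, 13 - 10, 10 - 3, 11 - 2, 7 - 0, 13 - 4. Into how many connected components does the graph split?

2

Starting from 0 we can reach 0, 5, 6, 7, 9. That is one component of size 5.
Starting from 1 we can reach 1, 2, 3, 4, 8, 10, 11, 12, 13. That is one component of size 9.
Total: 2 components.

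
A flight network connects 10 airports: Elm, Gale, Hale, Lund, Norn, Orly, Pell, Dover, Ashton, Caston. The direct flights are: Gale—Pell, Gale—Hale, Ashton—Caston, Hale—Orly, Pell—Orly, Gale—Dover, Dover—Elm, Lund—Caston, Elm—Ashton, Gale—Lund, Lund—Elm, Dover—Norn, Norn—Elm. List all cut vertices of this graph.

Gale

Removing Gale increases the component count from 1 to 2, so Gale is a cut vertex.
By contrast removing Pell leaves 1 component; it is not a cut vertex. No other vertex is a cut vertex either.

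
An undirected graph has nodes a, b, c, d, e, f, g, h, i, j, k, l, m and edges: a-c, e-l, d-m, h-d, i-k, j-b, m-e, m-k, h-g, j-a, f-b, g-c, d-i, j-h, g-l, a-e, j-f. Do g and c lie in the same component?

Yes

From g we can reach a, b, c, d, e, f, g, h, i, j, k, l, m, which includes c.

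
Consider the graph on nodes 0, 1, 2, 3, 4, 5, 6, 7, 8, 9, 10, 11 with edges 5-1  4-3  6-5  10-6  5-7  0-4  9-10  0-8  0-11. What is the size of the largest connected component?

2 is isolated — a component by itself.
Starting from 0 we can reach 0, 3, 4, 8, 11. That is one component of size 5.
Starting from 1 we can reach 1, 5, 6, 7, 9, 10. That is one component of size 6.
The largest has 6 vertices.

6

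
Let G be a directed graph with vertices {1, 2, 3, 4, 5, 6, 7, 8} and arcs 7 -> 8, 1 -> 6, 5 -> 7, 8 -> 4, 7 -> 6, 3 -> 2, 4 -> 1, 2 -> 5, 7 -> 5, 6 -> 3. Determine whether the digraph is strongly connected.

Yes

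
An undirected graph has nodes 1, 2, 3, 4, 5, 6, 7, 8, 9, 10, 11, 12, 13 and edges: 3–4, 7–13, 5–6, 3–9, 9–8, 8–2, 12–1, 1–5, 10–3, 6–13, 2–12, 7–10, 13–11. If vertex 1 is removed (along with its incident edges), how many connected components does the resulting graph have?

1

With 1 gone, the remaining components are: {2, 3, 4, 5, 6, 7, 8, 9, 10, 11, 12, 13}.
That is 1 component.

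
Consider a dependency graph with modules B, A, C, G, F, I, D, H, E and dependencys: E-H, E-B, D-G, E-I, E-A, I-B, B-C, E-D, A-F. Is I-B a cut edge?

No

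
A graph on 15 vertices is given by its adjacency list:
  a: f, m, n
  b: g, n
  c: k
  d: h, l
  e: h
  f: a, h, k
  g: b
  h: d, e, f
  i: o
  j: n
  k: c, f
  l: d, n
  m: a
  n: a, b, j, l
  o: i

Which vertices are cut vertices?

Removing a increases the component count from 2 to 3, so a is a cut vertex.
Removing b increases the component count from 2 to 3, so b is a cut vertex.
Removing f increases the component count from 2 to 3, so f is a cut vertex.
Likewise h, k, n are cut vertices.
By contrast removing m leaves 2 components; it is not a cut vertex. No other vertex is a cut vertex either.

a, b, f, h, k, n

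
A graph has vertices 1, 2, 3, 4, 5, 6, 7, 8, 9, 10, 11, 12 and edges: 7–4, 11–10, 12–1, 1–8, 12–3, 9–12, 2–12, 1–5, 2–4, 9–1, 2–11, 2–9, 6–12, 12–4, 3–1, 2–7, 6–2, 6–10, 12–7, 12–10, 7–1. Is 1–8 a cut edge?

Yes

Removing 1–8 leaves no path between 1 and 8: the component count goes from 1 to 2. So it is a bridge.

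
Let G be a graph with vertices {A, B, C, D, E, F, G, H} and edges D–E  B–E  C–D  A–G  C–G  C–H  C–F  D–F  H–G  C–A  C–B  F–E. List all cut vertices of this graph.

Removing C increases the component count from 1 to 2, so C is a cut vertex.
By contrast removing D leaves 1 component; it is not a cut vertex. No other vertex is a cut vertex either.

C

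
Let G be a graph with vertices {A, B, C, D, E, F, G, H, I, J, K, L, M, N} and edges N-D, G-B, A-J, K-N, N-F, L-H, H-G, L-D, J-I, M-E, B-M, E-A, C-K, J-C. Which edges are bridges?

The edges on the cycle L-H-G-B-M-E-A-J-C-K-N-D-L are not bridges since each lies on that cycle.
But removing I-J disconnects I from J; removing N-F disconnects N from F — these are bridges.

F-N, I-J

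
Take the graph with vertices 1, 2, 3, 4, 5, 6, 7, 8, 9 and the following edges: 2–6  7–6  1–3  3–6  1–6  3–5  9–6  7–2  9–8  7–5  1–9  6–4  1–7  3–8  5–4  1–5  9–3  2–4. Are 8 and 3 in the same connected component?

From 8 we can reach 1, 2, 3, 4, 5, 6, 7, 8, 9, which includes 3.

Yes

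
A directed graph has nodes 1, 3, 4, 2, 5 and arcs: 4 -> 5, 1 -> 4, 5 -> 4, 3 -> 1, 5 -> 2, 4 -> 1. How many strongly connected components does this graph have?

3

{1, 4, 5} are all mutually reachable — one SCC of size 3.
{2} is an SCC by itself.
{3} is an SCC by itself.
That gives 3 strongly connected components.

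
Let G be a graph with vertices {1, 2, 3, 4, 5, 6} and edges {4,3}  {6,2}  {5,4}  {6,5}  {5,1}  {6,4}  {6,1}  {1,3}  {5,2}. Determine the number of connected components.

1

Starting from 1 we can reach 1, 2, 3, 4, 5, 6. That is one component of size 6.
Total: 1 component.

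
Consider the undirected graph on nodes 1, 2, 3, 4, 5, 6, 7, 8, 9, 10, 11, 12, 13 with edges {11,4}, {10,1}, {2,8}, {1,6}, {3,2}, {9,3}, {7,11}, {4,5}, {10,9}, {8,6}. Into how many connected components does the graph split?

4

12 is isolated — a component by itself.
13 is isolated — a component by itself.
Starting from 4 we can reach 4, 5, 7, 11. That is one component of size 4.
Starting from 1 we can reach 1, 2, 3, 6, 8, 9, 10. That is one component of size 7.
Total: 4 components.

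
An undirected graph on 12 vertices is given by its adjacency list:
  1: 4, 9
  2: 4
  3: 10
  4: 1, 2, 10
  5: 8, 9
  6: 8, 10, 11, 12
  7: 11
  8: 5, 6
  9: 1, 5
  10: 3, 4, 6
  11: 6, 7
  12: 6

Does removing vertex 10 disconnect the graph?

Yes

Deleting 10 raises the number of components from 1 to 2, so 10 is a cut vertex.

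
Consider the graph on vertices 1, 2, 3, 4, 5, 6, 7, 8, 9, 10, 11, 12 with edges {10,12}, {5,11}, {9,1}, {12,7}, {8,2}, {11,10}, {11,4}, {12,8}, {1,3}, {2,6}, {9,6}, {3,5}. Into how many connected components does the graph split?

Starting from 1 we can reach 1, 2, 3, 4, 5, 6, 7, 8, 9, 10, 11, 12. That is one component of size 12.
Total: 1 component.

1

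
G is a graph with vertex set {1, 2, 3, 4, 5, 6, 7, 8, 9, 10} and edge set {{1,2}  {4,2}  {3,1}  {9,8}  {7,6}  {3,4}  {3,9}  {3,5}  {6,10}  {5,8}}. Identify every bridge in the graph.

10-6, 6-7

The edges on the cycle 3-4-2-1-3 are not bridges since each lies on that cycle.
But removing 6–10 disconnects 6 from 10; removing 6–7 disconnects 6 from 7 — these are bridges.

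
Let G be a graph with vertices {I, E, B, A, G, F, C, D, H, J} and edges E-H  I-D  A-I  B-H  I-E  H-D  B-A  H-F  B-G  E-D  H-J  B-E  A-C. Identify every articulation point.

Removing A increases the component count from 1 to 2, so A is a cut vertex.
Removing B increases the component count from 1 to 2, so B is a cut vertex.
Removing H increases the component count from 1 to 3, so H is a cut vertex.
By contrast removing G leaves 1 component; it is not a cut vertex. No other vertex is a cut vertex either.

A, B, H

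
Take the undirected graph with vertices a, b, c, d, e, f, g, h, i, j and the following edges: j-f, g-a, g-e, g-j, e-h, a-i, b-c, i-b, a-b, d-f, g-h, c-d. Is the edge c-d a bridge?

No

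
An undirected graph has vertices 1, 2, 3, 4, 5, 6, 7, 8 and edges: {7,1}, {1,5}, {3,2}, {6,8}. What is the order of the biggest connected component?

3

4 is isolated — a component by itself.
Starting from 6 we can reach 6, 8. That is one component of size 2.
Starting from 2 we can reach 2, 3. That is one component of size 2.
Starting from 1 we can reach 1, 5, 7. That is one component of size 3.
The largest has 3 vertices.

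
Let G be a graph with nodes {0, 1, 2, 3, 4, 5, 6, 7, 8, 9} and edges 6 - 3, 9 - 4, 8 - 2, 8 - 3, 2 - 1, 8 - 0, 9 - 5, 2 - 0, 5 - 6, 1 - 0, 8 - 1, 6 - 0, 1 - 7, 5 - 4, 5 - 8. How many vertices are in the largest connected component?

Starting from 0 we can reach 0, 1, 2, 3, 4, 5, 6, 7, 8, 9. That is one component of size 10.
The largest has 10 vertices.

10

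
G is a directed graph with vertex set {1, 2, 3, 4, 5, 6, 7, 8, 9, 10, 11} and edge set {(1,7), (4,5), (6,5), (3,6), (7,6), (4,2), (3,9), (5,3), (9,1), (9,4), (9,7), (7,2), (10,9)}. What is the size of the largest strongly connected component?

7

{1, 3, 4, 5, 6, 7, 9} are all mutually reachable — one SCC of size 7.
{10} is an SCC by itself.
{8} is an SCC by itself.
{11} is an SCC by itself.
{2} is an SCC by itself.
The largest has 7 vertices.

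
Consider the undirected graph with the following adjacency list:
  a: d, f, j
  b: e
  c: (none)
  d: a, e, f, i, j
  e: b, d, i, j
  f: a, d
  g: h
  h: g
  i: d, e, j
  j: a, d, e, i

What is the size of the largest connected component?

7

c is isolated — a component by itself.
Starting from g we can reach g, h. That is one component of size 2.
Starting from a we can reach a, b, d, e, f, i, j. That is one component of size 7.
The largest has 7 vertices.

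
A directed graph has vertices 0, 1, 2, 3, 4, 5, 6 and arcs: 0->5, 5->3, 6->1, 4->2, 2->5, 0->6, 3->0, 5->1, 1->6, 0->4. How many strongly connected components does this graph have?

2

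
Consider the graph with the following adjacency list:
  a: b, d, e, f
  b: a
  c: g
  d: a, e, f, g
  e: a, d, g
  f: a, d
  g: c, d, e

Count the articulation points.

Removing a increases the component count from 1 to 2, so a is a cut vertex.
Removing g increases the component count from 1 to 2, so g is a cut vertex.
By contrast removing d leaves 1 component; it is not a cut vertex. No other vertex is a cut vertex either.

2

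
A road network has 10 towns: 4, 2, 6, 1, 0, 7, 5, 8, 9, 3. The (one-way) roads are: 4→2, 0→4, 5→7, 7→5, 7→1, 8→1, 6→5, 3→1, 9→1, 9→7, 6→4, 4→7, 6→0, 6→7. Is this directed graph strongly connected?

There is no directed path from 5 to 6, so the graph is not strongly connected.

No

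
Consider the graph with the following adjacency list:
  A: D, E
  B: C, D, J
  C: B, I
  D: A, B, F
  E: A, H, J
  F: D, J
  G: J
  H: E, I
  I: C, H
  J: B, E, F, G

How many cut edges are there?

The edges on the cycle J-B-D-A-E-J are not bridges since each lies on that cycle.
But removing J-G disconnects J from G — this is a bridge.

1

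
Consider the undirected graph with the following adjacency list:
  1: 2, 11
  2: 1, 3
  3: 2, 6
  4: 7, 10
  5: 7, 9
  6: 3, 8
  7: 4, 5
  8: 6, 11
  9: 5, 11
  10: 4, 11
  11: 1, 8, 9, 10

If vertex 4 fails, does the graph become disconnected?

No

Deleting 4 leaves 1 component (was 1) (its neighbors 7, 10 remain connected to each other), so 4 is not a cut vertex.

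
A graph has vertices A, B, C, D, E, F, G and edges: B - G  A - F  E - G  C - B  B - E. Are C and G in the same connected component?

Yes

From C we can reach B, C, E, G, which includes G.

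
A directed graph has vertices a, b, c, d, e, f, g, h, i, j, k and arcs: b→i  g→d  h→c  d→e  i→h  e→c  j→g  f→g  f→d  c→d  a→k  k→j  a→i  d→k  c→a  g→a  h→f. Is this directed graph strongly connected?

There is no directed path from f to b, so the graph is not strongly connected.

No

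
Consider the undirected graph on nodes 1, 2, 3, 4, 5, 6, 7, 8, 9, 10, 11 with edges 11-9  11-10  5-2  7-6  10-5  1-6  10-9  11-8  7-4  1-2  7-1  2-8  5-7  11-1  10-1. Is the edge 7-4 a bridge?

Yes

Removing 7-4 leaves no path between 7 and 4: the component count goes from 2 to 3. So it is a bridge.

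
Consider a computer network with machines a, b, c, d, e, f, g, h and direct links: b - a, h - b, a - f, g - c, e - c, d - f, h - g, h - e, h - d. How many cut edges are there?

0

The edges on the cycle h-b-a-f-d-h are not bridges since each lies on that cycle.
Every edge lies on some cycle, so there are no bridges.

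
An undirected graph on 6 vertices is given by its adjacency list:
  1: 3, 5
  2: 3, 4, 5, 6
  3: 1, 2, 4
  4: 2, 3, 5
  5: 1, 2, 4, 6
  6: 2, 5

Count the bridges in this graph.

0

The edges on the cycle 2-3-1-5-2 are not bridges since each lies on that cycle.
Every edge lies on some cycle, so there are no bridges.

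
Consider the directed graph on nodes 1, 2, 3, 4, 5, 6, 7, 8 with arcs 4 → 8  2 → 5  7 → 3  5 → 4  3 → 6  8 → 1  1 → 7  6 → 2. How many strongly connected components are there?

{1, 2, 3, 4, 5, 6, 7, 8} are all mutually reachable — one SCC of size 8.
That gives 1 strongly connected component.

1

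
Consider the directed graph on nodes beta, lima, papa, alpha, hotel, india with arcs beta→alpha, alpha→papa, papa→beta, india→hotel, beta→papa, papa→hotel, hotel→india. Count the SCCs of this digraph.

{beta, papa, alpha} are all mutually reachable — one SCC of size 3.
{hotel, india} are all mutually reachable — one SCC of size 2.
{lima} is an SCC by itself.
That gives 3 strongly connected components.

3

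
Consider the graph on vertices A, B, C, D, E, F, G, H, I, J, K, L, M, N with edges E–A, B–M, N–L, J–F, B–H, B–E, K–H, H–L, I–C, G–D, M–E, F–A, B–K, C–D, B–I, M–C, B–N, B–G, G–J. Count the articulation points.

1

Removing B increases the component count from 1 to 2, so B is a cut vertex.
By contrast removing A leaves 1 component; it is not a cut vertex. No other vertex is a cut vertex either.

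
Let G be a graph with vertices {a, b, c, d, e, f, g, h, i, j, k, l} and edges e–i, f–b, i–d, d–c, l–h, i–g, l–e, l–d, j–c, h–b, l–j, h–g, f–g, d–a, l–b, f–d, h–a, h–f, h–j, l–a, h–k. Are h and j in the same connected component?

From h we can reach a, b, c, d, e, f, g, h, i, j, k, l, which includes j.

Yes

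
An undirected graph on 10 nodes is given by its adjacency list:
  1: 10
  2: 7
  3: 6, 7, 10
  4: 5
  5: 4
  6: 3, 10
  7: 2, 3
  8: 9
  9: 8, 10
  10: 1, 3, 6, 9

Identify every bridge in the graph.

The edges on the cycle 3-6-10-3 are not bridges since each lies on that cycle.
But removing 3-7 disconnects 3 from 7; removing 9-8 disconnects 9 from 8; removing 4-5 disconnects 4 from 5; removing 7-2 disconnects 7 from 2 — these are bridges.
In total 6 edges are bridges.

1-10, 10-9, 2-7, 3-7, 4-5, 8-9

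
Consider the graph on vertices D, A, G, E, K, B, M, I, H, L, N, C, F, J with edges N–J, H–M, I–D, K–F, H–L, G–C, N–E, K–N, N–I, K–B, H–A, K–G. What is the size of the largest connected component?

10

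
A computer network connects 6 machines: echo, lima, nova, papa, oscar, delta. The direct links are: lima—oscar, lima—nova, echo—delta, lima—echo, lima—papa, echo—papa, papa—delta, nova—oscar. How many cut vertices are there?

1

Removing lima increases the component count from 1 to 2, so lima is a cut vertex.
By contrast removing nova leaves 1 component; it is not a cut vertex. No other vertex is a cut vertex either.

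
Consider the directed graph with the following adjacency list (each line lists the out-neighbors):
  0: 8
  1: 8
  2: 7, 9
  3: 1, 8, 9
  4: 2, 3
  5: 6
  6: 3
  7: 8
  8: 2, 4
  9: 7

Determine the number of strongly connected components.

{1, 2, 3, 4, 7, 8, 9} are all mutually reachable — one SCC of size 7.
{6} is an SCC by itself.
{0} is an SCC by itself.
{5} is an SCC by itself.
That gives 4 strongly connected components.

4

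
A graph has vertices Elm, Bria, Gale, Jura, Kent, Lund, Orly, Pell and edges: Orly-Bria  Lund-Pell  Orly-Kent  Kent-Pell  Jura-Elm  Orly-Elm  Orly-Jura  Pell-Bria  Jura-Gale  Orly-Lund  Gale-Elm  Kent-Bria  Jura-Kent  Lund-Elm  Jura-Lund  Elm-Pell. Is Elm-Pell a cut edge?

No

After removing Elm-Pell, the path Elm-Lund-Pell still connects them, so the edge is not a bridge.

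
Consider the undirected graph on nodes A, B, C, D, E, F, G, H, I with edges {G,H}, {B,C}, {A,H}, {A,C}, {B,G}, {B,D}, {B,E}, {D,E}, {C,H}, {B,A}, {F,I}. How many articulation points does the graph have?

Removing B increases the component count from 2 to 3, so B is a cut vertex.
By contrast removing E leaves 2 components; it is not a cut vertex. No other vertex is a cut vertex either.

1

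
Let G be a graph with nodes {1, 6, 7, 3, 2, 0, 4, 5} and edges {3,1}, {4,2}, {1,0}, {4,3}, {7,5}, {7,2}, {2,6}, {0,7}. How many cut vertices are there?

2

Removing 2 increases the component count from 1 to 2, so 2 is a cut vertex.
Removing 7 increases the component count from 1 to 2, so 7 is a cut vertex.
By contrast removing 6 leaves 1 component; it is not a cut vertex. No other vertex is a cut vertex either.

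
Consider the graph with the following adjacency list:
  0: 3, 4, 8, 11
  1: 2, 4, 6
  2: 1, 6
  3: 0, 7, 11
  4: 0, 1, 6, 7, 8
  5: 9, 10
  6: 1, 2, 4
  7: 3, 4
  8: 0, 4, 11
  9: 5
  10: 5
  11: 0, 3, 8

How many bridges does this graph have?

The edges on the cycle 4-0-8-4 are not bridges since each lies on that cycle.
But removing 5-10 disconnects 5 from 10; removing 9-5 disconnects 9 from 5 — these are bridges.
That makes 2 bridges.

2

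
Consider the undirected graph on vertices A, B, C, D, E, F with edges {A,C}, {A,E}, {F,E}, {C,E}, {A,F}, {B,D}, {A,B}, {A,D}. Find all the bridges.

The edges on the cycle A-B-D-A are not bridges since each lies on that cycle.
Every edge lies on some cycle, so there are no bridges.

none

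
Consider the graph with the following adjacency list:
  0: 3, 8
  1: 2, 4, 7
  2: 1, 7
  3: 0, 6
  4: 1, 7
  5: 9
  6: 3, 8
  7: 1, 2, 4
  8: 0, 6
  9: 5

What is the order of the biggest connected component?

Starting from 5 we can reach 5, 9. That is one component of size 2.
Starting from 0 we can reach 0, 3, 6, 8. That is one component of size 4.
Starting from 1 we can reach 1, 2, 4, 7. That is one component of size 4.
The largest has 4 vertices.

4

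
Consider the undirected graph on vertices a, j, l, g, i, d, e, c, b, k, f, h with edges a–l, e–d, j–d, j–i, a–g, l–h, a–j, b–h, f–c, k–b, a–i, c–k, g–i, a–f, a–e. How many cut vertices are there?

1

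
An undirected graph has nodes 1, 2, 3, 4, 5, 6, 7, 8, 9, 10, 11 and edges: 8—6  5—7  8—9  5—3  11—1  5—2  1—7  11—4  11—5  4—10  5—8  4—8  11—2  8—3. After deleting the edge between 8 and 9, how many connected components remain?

2

Before removal there is 1 component.
8—9 is a bridge — removing it separates 8's side from 9's side.
After removal: 2 components.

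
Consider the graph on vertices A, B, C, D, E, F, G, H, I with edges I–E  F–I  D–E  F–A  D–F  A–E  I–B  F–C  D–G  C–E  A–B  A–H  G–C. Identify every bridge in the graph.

The edges on the cycle D-G-C-E-D are not bridges since each lies on that cycle.
But removing A–H disconnects A from H — this is a bridge.

A-H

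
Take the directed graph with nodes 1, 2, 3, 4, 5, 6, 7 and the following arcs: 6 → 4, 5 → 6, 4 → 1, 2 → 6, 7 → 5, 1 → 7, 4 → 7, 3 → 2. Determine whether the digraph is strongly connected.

There is no directed path from 6 to 3, so the graph is not strongly connected.

No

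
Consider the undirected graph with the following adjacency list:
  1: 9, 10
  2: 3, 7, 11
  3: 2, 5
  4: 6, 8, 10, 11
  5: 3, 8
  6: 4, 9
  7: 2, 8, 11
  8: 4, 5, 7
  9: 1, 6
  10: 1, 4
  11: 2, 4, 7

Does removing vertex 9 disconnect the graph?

No

Deleting 9 leaves 1 component (was 1) (its neighbors 1, 6 remain connected to each other), so 9 is not a cut vertex.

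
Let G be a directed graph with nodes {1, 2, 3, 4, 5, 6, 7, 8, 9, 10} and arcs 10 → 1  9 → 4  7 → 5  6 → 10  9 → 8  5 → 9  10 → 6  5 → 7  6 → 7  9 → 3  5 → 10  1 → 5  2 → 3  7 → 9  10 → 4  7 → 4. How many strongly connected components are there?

6

{1, 5, 6, 7, 10} are all mutually reachable — one SCC of size 5.
{8} is an SCC by itself.
{4} is an SCC by itself.
{3} is an SCC by itself.
{9} is an SCC by itself.
(and 1 more singleton SCC)
That gives 6 strongly connected components.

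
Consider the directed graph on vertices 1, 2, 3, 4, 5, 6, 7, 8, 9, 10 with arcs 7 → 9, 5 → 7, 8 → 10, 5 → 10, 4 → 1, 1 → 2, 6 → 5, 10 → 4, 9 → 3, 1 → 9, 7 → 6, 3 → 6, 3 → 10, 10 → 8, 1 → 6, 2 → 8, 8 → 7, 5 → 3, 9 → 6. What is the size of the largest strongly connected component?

10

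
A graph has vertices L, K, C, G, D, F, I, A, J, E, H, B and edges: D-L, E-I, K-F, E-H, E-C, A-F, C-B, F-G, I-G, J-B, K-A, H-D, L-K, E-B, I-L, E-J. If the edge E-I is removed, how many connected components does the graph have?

E and I are still connected via E-H-D-L-I, so the component count stays at 1.

1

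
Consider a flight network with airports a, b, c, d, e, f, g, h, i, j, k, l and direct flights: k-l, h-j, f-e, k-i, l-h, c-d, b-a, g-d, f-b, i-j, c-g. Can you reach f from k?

The component containing k is {h, i, j, k, l}, and f is not in it.

No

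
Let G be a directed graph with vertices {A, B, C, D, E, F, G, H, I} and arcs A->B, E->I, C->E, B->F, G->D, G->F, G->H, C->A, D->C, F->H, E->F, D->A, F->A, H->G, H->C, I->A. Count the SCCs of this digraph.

{A, B, C, D, E, F, G, H, I} are all mutually reachable — one SCC of size 9.
That gives 1 strongly connected component.

1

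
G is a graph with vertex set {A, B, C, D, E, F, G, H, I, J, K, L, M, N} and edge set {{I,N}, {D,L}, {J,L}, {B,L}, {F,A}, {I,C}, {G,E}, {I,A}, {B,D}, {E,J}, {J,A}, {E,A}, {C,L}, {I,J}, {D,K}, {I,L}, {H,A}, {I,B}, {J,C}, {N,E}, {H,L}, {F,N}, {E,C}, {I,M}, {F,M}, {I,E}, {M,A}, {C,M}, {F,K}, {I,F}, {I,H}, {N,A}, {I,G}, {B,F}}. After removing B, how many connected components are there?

1

With B gone, the remaining components are: {A, C, D, E, F, G, H, I, J, K, L, M, N}.
That is 1 component.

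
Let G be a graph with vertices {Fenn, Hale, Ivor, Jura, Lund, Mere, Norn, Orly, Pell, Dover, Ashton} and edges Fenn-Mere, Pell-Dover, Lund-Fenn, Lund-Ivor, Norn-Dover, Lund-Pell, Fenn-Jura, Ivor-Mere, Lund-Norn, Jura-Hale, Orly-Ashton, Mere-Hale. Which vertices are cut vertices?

Removing Lund increases the component count from 2 to 3, so Lund is a cut vertex.
By contrast removing Dover leaves 2 components; it is not a cut vertex. No other vertex is a cut vertex either.

Lund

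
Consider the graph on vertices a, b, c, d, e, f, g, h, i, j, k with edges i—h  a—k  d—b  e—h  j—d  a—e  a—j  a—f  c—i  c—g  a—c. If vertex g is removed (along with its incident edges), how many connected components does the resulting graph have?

With g gone, the remaining components are: {a, b, c, d, e, f, h, i, j, k}.
That is 1 component.

1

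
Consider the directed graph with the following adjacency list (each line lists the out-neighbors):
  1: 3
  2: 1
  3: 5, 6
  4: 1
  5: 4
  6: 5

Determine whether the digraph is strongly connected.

There is no directed path from 6 to 2, so the graph is not strongly connected.

No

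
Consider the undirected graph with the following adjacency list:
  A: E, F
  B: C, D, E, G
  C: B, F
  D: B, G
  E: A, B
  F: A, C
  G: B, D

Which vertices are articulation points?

Removing B increases the component count from 1 to 2, so B is a cut vertex.
By contrast removing C leaves 1 component; it is not a cut vertex. No other vertex is a cut vertex either.

B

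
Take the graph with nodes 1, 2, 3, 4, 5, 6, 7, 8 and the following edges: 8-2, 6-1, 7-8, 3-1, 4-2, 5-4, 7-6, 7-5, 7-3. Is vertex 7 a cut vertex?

Yes

Deleting 7 raises the number of components from 1 to 2, so 7 is a cut vertex.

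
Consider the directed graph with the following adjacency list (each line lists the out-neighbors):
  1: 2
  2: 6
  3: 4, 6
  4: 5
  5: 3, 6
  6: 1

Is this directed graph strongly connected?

There is no directed path from 2 to 5, so the graph is not strongly connected.

No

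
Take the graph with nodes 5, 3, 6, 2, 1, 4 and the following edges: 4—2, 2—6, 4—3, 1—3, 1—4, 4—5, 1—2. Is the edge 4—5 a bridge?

Yes

Removing 4—5 leaves no path between 4 and 5: the component count goes from 1 to 2. So it is a bridge.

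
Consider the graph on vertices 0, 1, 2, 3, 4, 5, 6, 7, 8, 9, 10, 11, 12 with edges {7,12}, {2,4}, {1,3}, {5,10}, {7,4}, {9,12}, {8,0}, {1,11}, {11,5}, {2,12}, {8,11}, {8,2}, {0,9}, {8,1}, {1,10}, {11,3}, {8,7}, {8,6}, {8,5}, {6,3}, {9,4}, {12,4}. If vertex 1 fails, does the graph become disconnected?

No

Deleting 1 leaves 1 component (was 1) (its neighbors 3, 8, 10, 11 remain connected to each other), so 1 is not a cut vertex.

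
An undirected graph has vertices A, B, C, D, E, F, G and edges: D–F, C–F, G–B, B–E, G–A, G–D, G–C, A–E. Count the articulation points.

1

Removing G increases the component count from 1 to 2, so G is a cut vertex.
By contrast removing A leaves 1 component; it is not a cut vertex. No other vertex is a cut vertex either.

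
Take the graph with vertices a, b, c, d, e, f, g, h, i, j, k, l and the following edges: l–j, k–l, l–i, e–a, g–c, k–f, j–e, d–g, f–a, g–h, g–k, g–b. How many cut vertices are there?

3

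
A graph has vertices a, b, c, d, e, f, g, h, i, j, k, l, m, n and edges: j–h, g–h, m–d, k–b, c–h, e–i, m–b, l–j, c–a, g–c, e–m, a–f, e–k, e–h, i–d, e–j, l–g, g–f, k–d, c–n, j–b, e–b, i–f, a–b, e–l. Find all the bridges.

c-n

The edges on the cycle g-c-a-f-g are not bridges since each lies on that cycle.
But removing n–c disconnects n from c — this is a bridge.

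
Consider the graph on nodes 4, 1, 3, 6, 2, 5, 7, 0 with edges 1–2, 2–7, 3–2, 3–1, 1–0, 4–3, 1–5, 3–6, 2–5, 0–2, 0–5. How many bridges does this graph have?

The edges on the cycle 0-2-5-0 are not bridges since each lies on that cycle.
But removing 7–2 disconnects 7 from 2; removing 4–3 disconnects 4 from 3; removing 3–6 disconnects 3 from 6 — these are bridges.
That makes 3 bridges.

3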